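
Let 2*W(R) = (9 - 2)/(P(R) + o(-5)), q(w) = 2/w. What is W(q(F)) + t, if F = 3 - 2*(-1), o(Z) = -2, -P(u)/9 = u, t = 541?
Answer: 4323/8 ≈ 540.38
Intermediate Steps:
P(u) = -9*u
F = 5 (F = 3 + 2 = 5)
W(R) = 7/(2*(-2 - 9*R)) (W(R) = ((9 - 2)/(-9*R - 2))/2 = (7/(-2 - 9*R))/2 = 7/(2*(-2 - 9*R)))
W(q(F)) + t = -7/(4 + 18*(2/5)) + 541 = -7/(4 + 18*(2*(⅕))) + 541 = -7/(4 + 18*(⅖)) + 541 = -7/(4 + 36/5) + 541 = -7/56/5 + 541 = -7*5/56 + 541 = -5/8 + 541 = 4323/8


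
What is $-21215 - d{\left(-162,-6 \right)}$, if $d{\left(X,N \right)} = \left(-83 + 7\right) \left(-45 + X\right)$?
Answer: $-36947$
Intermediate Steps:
$d{\left(X,N \right)} = 3420 - 76 X$ ($d{\left(X,N \right)} = - 76 \left(-45 + X\right) = 3420 - 76 X$)
$-21215 - d{\left(-162,-6 \right)} = -21215 - \left(3420 - -12312\right) = -21215 - \left(3420 + 12312\right) = -21215 - 15732 = -36947$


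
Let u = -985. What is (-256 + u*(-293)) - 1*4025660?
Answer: -3737311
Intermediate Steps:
(-256 + u*(-293)) - 1*4025660 = (-256 - 985*(-293)) - 1*4025660 = (-256 + 288605) - 4025660 = 288349 - 4025660 = -3737311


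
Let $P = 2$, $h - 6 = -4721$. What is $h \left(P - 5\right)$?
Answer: $14145$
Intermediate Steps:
$h = -4715$ ($h = 6 - 4721 = -4715$)
$h \left(P - 5\right) = - 4715 \left(2 - 5\right) = \left(-4715\right) \left(-3\right) = 14145$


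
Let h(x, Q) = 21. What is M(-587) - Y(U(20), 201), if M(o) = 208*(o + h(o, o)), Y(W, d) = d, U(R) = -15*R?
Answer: -117929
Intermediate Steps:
M(o) = 4368 + 208*o (M(o) = 208*(o + 21) = 208*(21 + o) = 4368 + 208*o)
M(-587) - Y(U(20), 201) = (4368 + 208*(-587)) - 1*201 = (4368 - 122096) - 201 = -117728 - 201 = -117929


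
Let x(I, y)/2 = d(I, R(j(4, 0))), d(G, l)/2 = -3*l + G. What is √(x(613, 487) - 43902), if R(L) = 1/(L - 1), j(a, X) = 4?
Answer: 21*I*√94 ≈ 203.6*I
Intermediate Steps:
R(L) = 1/(-1 + L)
d(G, l) = -6*l + 2*G (d(G, l) = 2*(-3*l + G) = 2*(G - 3*l) = -6*l + 2*G)
x(I, y) = -4 + 4*I (x(I, y) = 2*(-6/(-1 + 4) + 2*I) = 2*(-6/3 + 2*I) = 2*(-6*⅓ + 2*I) = 2*(-2 + 2*I) = -4 + 4*I)
√(x(613, 487) - 43902) = √((-4 + 4*613) - 43902) = √((-4 + 2452) - 43902) = √(2448 - 43902) = √(-41454) = 21*I*√94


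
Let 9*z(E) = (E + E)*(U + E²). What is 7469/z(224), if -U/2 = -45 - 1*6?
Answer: 9603/3217792 ≈ 0.0029843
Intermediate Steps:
U = 102 (U = -2*(-45 - 1*6) = -2*(-45 - 6) = -2*(-51) = 102)
z(E) = 2*E*(102 + E²)/9 (z(E) = ((E + E)*(102 + E²))/9 = ((2*E)*(102 + E²))/9 = (2*E*(102 + E²))/9 = 2*E*(102 + E²)/9)
7469/z(224) = 7469/(((2/9)*224*(102 + 224²))) = 7469/(((2/9)*224*(102 + 50176))) = 7469/(((2/9)*224*50278)) = 7469/(22524544/9) = 7469*(9/22524544) = 9603/3217792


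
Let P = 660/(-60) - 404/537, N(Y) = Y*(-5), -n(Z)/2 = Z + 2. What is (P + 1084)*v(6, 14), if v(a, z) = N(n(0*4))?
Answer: 11515940/537 ≈ 21445.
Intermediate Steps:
n(Z) = -4 - 2*Z (n(Z) = -2*(Z + 2) = -2*(2 + Z) = -4 - 2*Z)
N(Y) = -5*Y
v(a, z) = 20 (v(a, z) = -5*(-4 - 0*4) = -5*(-4 - 2*0) = -5*(-4 + 0) = -5*(-4) = 20)
P = -6311/537 (P = 660*(-1/60) - 404*1/537 = -11 - 404/537 = -6311/537 ≈ -11.752)
(P + 1084)*v(6, 14) = (-6311/537 + 1084)*20 = (575797/537)*20 = 11515940/537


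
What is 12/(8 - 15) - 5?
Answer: -47/7 ≈ -6.7143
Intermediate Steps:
12/(8 - 15) - 5 = 12/(-7) - 5 = -⅐*12 - 5 = -12/7 - 5 = -47/7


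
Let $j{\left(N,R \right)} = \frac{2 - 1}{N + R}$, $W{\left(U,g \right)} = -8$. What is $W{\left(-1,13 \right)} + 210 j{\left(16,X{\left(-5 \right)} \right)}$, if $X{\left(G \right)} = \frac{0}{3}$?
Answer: $\frac{41}{8} \approx 5.125$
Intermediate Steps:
$X{\left(G \right)} = 0$ ($X{\left(G \right)} = 0 \cdot \frac{1}{3} = 0$)
$j{\left(N,R \right)} = \frac{1}{N + R}$ ($j{\left(N,R \right)} = 1 \frac{1}{N + R} = \frac{1}{N + R}$)
$W{\left(-1,13 \right)} + 210 j{\left(16,X{\left(-5 \right)} \right)} = -8 + \frac{210}{16 + 0} = -8 + \frac{210}{16} = -8 + 210 \cdot \frac{1}{16} = -8 + \frac{105}{8} = \frac{41}{8}$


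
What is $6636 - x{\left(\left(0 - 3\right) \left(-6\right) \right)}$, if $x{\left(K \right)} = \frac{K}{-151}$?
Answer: $\frac{1002054}{151} \approx 6636.1$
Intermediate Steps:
$x{\left(K \right)} = - \frac{K}{151}$ ($x{\left(K \right)} = K \left(- \frac{1}{151}\right) = - \frac{K}{151}$)
$6636 - x{\left(\left(0 - 3\right) \left(-6\right) \right)} = 6636 - - \frac{\left(0 - 3\right) \left(-6\right)}{151} = 6636 - - \frac{\left(-3\right) \left(-6\right)}{151} = 6636 - \left(- \frac{1}{151}\right) 18 = 6636 - - \frac{18}{151} = 6636 + \frac{18}{151} = \frac{1002054}{151}$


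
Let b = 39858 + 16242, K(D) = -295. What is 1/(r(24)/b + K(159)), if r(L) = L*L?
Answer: -4675/1379077 ≈ -0.0033899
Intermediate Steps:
r(L) = L²
b = 56100
1/(r(24)/b + K(159)) = 1/(24²/56100 - 295) = 1/(576*(1/56100) - 295) = 1/(48/4675 - 295) = 1/(-1379077/4675) = -4675/1379077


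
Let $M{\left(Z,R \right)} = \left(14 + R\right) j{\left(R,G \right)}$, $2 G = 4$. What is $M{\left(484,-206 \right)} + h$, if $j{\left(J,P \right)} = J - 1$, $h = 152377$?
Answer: $192121$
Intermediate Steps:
$G = 2$ ($G = \frac{1}{2} \cdot 4 = 2$)
$j{\left(J,P \right)} = -1 + J$
$M{\left(Z,R \right)} = \left(-1 + R\right) \left(14 + R\right)$ ($M{\left(Z,R \right)} = \left(14 + R\right) \left(-1 + R\right) = \left(-1 + R\right) \left(14 + R\right)$)
$M{\left(484,-206 \right)} + h = \left(-1 - 206\right) \left(14 - 206\right) + 152377 = \left(-207\right) \left(-192\right) + 152377 = 39744 + 152377 = 192121$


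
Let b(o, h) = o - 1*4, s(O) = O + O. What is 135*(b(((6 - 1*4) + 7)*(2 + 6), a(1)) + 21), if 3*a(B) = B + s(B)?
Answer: 12015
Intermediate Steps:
s(O) = 2*O
a(B) = B (a(B) = (B + 2*B)/3 = (3*B)/3 = B)
b(o, h) = -4 + o (b(o, h) = o - 4 = -4 + o)
135*(b(((6 - 1*4) + 7)*(2 + 6), a(1)) + 21) = 135*((-4 + ((6 - 1*4) + 7)*(2 + 6)) + 21) = 135*((-4 + ((6 - 4) + 7)*8) + 21) = 135*((-4 + (2 + 7)*8) + 21) = 135*((-4 + 9*8) + 21) = 135*((-4 + 72) + 21) = 135*(68 + 21) = 135*89 = 12015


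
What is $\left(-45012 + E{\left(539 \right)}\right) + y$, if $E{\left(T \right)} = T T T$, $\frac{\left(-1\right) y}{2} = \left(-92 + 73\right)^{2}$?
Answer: $156545085$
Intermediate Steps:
$y = -722$ ($y = - 2 \left(-92 + 73\right)^{2} = - 2 \left(-19\right)^{2} = \left(-2\right) 361 = -722$)
$E{\left(T \right)} = T^{3}$ ($E{\left(T \right)} = T^{2} T = T^{3}$)
$\left(-45012 + E{\left(539 \right)}\right) + y = \left(-45012 + 539^{3}\right) - 722 = \left(-45012 + 156590819\right) - 722 = 156545807 - 722 = 156545085$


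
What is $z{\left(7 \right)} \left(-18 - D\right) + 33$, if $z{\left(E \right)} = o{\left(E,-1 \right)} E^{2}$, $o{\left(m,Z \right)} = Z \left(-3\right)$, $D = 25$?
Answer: $-6288$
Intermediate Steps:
$o{\left(m,Z \right)} = - 3 Z$
$z{\left(E \right)} = 3 E^{2}$ ($z{\left(E \right)} = \left(-3\right) \left(-1\right) E^{2} = 3 E^{2}$)
$z{\left(7 \right)} \left(-18 - D\right) + 33 = 3 \cdot 7^{2} \left(-18 - 25\right) + 33 = 3 \cdot 49 \left(-18 - 25\right) + 33 = 147 \left(-43\right) + 33 = -6321 + 33 = -6288$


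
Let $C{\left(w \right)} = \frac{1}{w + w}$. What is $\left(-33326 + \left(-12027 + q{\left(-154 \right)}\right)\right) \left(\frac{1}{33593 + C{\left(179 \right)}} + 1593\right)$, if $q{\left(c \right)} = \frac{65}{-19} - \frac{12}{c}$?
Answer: $- \frac{254249431534688938}{3518893917} \approx -7.2253 \cdot 10^{7}$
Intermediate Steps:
$C{\left(w \right)} = \frac{1}{2 w}$
$q{\left(c \right)} = - \frac{65}{19} - \frac{12}{c}$ ($q{\left(c \right)} = 65 \left(- \frac{1}{19}\right) - \frac{12}{c} = - \frac{65}{19} - \frac{12}{c}$)
$\left(-33326 + \left(-12027 + q{\left(-154 \right)}\right)\right) \left(\frac{1}{33593 + C{\left(179 \right)}} + 1593\right) = \left(-33326 - \left(\frac{228578}{19} - \frac{6}{77}\right)\right) \left(\frac{1}{33593 + \frac{1}{2 \cdot 179}} + 1593\right) = \left(-33326 - \frac{17600392}{1463}\right) \left(\frac{1}{33593 + \frac{1}{2} \cdot \frac{1}{179}} + 1593\right) = \left(-33326 + \left(-12027 + \left(- \frac{65}{19} + \frac{6}{77}\right)\right)\right) \left(\frac{1}{33593 + \frac{1}{358}} + 1593\right) = \left(-33326 - \frac{17600392}{1463}\right) \left(\frac{1}{\frac{12026295}{358}} + 1593\right) = \left(-33326 - \frac{17600392}{1463}\right) \left(\frac{358}{12026295} + 1593\right) = \left(- \frac{66356330}{1463}\right) \frac{19157888293}{12026295} = - \frac{254249431534688938}{3518893917}$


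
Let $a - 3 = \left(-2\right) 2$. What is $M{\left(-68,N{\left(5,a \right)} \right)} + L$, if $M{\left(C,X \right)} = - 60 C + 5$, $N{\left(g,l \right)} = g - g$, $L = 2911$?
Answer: $6996$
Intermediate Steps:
$a = -1$ ($a = 3 - 4 = -1$)
$N{\left(g,l \right)} = 0$
$M{\left(C,X \right)} = 5 - 60 C$
$M{\left(-68,N{\left(5,a \right)} \right)} + L = \left(5 - -4080\right) + 2911 = \left(5 + 4080\right) + 2911 = 4085 + 2911 = 6996$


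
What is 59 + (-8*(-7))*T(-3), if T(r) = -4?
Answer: -165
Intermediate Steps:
59 + (-8*(-7))*T(-3) = 59 - 8*(-7)*(-4) = 59 + 56*(-4) = 59 - 224 = -165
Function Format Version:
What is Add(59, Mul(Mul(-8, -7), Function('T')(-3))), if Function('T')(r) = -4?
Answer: -165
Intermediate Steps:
Add(59, Mul(Mul(-8, -7), Function('T')(-3))) = Add(59, Mul(Mul(-8, -7), -4)) = Add(59, Mul(56, -4)) = Add(59, -224) = -165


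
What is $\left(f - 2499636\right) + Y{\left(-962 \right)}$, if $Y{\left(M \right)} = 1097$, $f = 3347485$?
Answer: $848946$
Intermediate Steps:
$\left(f - 2499636\right) + Y{\left(-962 \right)} = \left(3347485 - 2499636\right) + 1097 = 847849 + 1097 = 848946$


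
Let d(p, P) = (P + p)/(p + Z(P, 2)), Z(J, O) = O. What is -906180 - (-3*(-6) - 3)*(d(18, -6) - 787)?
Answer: -894384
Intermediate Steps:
d(p, P) = (P + p)/(2 + p) (d(p, P) = (P + p)/(p + 2) = (P + p)/(2 + p))
-906180 - (-3*(-6) - 3)*(d(18, -6) - 787) = -906180 - (-3*(-6) - 3)*((-6 + 18)/(2 + 18) - 787) = -906180 - (18 - 3)*(12/20 - 787) = -906180 - 15*((1/20)*12 - 787) = -906180 - 15*(3/5 - 787) = -906180 - 15*(-3932)/5 = -906180 - 1*(-11796) = -906180 + 11796 = -894384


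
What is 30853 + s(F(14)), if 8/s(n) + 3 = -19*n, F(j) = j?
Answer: 8299449/269 ≈ 30853.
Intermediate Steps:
s(n) = 8/(-3 - 19*n)
30853 + s(F(14)) = 30853 - 8/(3 + 19*14) = 30853 - 8/(3 + 266) = 30853 - 8/269 = 8299449/269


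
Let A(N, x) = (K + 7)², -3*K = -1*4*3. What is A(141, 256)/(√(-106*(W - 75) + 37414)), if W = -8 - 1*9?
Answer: 121*√47166/47166 ≈ 0.55715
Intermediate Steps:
K = 4 (K = -(-1*4)*3/3 = -(-4)*3/3 = -⅓*(-12) = 4)
A(N, x) = 121 (A(N, x) = (4 + 7)² = 11² = 121)
W = -17 (W = -8 - 9 = -17)
A(141, 256)/(√(-106*(W - 75) + 37414)) = 121/(√(-106*(-17 - 75) + 37414)) = 121/(√(-106*(-92) + 37414)) = 121/(√(9752 + 37414)) = 121/(√47166) = 121*(√47166/47166) = 121*√47166/47166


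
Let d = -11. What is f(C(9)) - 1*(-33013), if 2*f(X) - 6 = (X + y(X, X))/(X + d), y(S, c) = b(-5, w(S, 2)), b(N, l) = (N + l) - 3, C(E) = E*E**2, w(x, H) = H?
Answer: 47411699/1436 ≈ 33017.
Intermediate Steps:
C(E) = E**3
b(N, l) = -3 + N + l
y(S, c) = -6 (y(S, c) = -3 - 5 + 2 = -6)
f(X) = 3 + (-6 + X)/(2*(-11 + X)) (f(X) = 3 + ((X - 6)/(X - 11))/2 = 3 + ((-6 + X)/(-11 + X))/2 = 3 + (-6 + X)/(2*(-11 + X)))
f(C(9)) - 1*(-33013) = (-72 + 7*9**3)/(2*(-11 + 9**3)) - 1*(-33013) = (-72 + 7*729)/(2*(-11 + 729)) + 33013 = (1/2)*(-72 + 5103)/718 + 33013 = (1/2)*(1/718)*5031 + 33013 = 5031/1436 + 33013 = 47411699/1436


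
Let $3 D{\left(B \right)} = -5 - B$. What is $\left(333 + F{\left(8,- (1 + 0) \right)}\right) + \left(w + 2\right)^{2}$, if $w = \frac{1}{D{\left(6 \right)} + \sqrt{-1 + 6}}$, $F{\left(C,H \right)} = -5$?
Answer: $\frac{954547}{2888} - \frac{1071 \sqrt{5}}{2888} \approx 329.69$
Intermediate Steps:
$D{\left(B \right)} = - \frac{5}{3} - \frac{B}{3}$ ($D{\left(B \right)} = \frac{-5 - B}{3} = - \frac{5}{3} - \frac{B}{3}$)
$w = \frac{1}{- \frac{11}{3} + \sqrt{5}}$ ($w = \frac{1}{\left(- \frac{5}{3} - 2\right) + \sqrt{-1 + 6}} = \frac{1}{\left(- \frac{5}{3} - 2\right) + \sqrt{5}} = \frac{1}{- \frac{11}{3} + \sqrt{5}} \approx -0.69901$)
$\left(333 + F{\left(8,- (1 + 0) \right)}\right) + \left(w + 2\right)^{2} = \left(333 - 5\right) + \left(\left(- \frac{33}{76} - \frac{9 \sqrt{5}}{76}\right) + 2\right)^{2} = 328 + \left(\frac{119}{76} - \frac{9 \sqrt{5}}{76}\right)^{2}$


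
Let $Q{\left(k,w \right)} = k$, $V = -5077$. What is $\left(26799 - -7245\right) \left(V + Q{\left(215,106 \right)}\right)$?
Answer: $-165521928$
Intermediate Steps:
$\left(26799 - -7245\right) \left(V + Q{\left(215,106 \right)}\right) = \left(26799 - -7245\right) \left(-5077 + 215\right) = \left(26799 + 7245\right) \left(-4862\right) = 34044 \left(-4862\right) = -165521928$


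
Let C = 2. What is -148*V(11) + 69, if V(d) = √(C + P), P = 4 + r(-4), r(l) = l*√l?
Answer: 69 + 148*√2*(-2 + I) ≈ -349.61 + 209.3*I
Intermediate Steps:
r(l) = l^(3/2)
P = 4 - 8*I (P = 4 + (-4)^(3/2) = 4 - 8*I ≈ 4.0 - 8.0*I)
V(d) = √2*(2 - I) (V(d) = √(2 + (4 - 8*I)) = √(6 - 8*I) = √2*(2 - I))
-148*V(11) + 69 = -148*√2*(2 - I) + 69 = 69 - 148*√2*(2 - I)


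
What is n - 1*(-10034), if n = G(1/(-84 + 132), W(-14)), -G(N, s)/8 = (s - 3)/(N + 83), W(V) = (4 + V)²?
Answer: 39948242/3985 ≈ 10025.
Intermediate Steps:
G(N, s) = -8*(-3 + s)/(83 + N) (G(N, s) = -8*(s - 3)/(N + 83) = -8*(-3 + s)/(83 + N))
n = -37248/3985 (n = 8*(3 - (4 - 14)²)/(83 + 1/(-84 + 132)) = 8*(3 - 1*(-10)²)/(83 + 1/48) = 8*(3 - 1*100)/(83 + 1/48) = 8*(3 - 100)/(3985/48) = 8*(48/3985)*(-97) = -37248/3985 ≈ -9.3470)
n - 1*(-10034) = -37248/3985 - 1*(-10034) = -37248/3985 + 10034 = 39948242/3985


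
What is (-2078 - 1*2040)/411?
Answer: -4118/411 ≈ -10.019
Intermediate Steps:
(-2078 - 1*2040)/411 = (-2078 - 2040)*(1/411) = -4118*1/411 = -4118/411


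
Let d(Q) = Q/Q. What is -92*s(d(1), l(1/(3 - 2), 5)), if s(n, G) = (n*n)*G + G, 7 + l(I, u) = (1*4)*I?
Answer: 552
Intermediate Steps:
d(Q) = 1
l(I, u) = -7 + 4*I (l(I, u) = -7 + (1*4)*I = -7 + 4*I)
s(n, G) = G + G*n**2 (s(n, G) = n**2*G + G = G*n**2 + G = G + G*n**2)
-92*s(d(1), l(1/(3 - 2), 5)) = -92*(-7 + 4/(3 - 2))*(1 + 1**2) = -92*(-7 + 4/1)*(1 + 1) = -92*(-7 + 4*1)*2 = -92*(-7 + 4)*2 = -(-276)*2 = -92*(-6) = 552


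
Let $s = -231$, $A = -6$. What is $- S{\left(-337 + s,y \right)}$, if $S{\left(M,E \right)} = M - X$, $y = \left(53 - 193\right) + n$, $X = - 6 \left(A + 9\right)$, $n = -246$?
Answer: $550$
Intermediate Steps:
$X = -18$ ($X = - 6 \left(-6 + 9\right) = \left(-6\right) 3 = -18$)
$y = -386$ ($y = \left(53 - 193\right) - 246 = -140 - 246 = -386$)
$S{\left(M,E \right)} = 18 + M$ ($S{\left(M,E \right)} = M - -18 = M + 18 = 18 + M$)
$- S{\left(-337 + s,y \right)} = - (18 - 568) = \left(-1\right) \left(-550\right) = 550$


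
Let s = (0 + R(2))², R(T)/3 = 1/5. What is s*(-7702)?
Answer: -69318/25 ≈ -2772.7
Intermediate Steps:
R(T) = ⅗ (R(T) = 3/5 = 3*(⅕) = ⅗)
s = 9/25 (s = (0 + ⅗)² = (⅗)² = 9/25 ≈ 0.36000)
s*(-7702) = (9/25)*(-7702) = -69318/25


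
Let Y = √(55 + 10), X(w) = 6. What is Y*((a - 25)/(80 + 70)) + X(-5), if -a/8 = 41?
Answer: 6 - 353*√65/150 ≈ -12.973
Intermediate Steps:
a = -328 (a = -8*41 = -328)
Y = √65 ≈ 8.0623
Y*((a - 25)/(80 + 70)) + X(-5) = √65*((-328 - 25)/(80 + 70)) + 6 = √65*(-353/150) + 6 = -353*√65/150 + 6 = 6 - 353*√65/150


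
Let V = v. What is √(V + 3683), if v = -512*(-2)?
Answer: 3*√523 ≈ 68.608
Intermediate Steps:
v = 1024
V = 1024
√(V + 3683) = √(1024 + 3683) = √4707 = 3*√523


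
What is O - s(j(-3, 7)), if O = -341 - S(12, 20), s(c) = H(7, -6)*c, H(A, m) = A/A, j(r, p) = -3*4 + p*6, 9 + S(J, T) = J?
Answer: -374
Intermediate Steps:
S(J, T) = -9 + J
j(r, p) = -12 + 6*p
H(A, m) = 1
s(c) = c (s(c) = 1*c = c)
O = -344 (O = -341 - (-9 + 12) = -341 - 1*3 = -341 - 3 = -344)
O - s(j(-3, 7)) = -344 - (-12 + 6*7) = -344 - (-12 + 42) = -344 - 1*30 = -344 - 30 = -374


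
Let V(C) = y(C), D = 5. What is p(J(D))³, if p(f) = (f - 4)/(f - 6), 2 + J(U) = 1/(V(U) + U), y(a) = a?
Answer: 205379/493039 ≈ 0.41656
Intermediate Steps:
V(C) = C
J(U) = -2 + 1/(2*U) (J(U) = -2 + 1/(U + U) = -2 + 1/(2*U))
p(f) = (-4 + f)/(-6 + f)
p(J(D))³ = ((-4 + (-2 + (½)/5))/(-6 + (-2 + (½)/5)))³ = ((-4 + (-2 + (½)*(⅕)))/(-6 + (-2 + (½)*(⅕))))³ = ((-4 + (-2 + ⅒))/(-6 + (-2 + ⅒)))³ = ((-4 - 19/10)/(-6 - 19/10))³ = (-59/10/(-79/10))³ = (-10/79*(-59/10))³ = (59/79)³ = 205379/493039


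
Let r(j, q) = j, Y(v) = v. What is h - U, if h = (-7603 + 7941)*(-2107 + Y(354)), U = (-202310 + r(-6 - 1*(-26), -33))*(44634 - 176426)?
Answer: -26660796194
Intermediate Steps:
U = 26660203680 (U = (-202310 + (-6 - 1*(-26)))*(44634 - 176426) = (-202310 + (-6 + 26))*(-131792) = (-202310 + 20)*(-131792) = -202290*(-131792) = 26660203680)
h = -592514 (h = (-7603 + 7941)*(-2107 + 354) = 338*(-1753) = -592514)
h - U = -592514 - 1*26660203680 = -592514 - 26660203680 = -26660796194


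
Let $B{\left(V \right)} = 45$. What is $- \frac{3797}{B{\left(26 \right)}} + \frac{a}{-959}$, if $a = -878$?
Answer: $- \frac{3601813}{43155} \approx -83.462$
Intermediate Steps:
$- \frac{3797}{B{\left(26 \right)}} + \frac{a}{-959} = - \frac{3797}{45} - \frac{878}{-959} = \left(-3797\right) \frac{1}{45} - - \frac{878}{959} = - \frac{3797}{45} + \frac{878}{959} = - \frac{3601813}{43155}$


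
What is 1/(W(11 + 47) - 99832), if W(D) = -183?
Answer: -1/100015 ≈ -9.9985e-6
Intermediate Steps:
1/(W(11 + 47) - 99832) = 1/(-183 - 99832) = 1/(-100015) = -1/100015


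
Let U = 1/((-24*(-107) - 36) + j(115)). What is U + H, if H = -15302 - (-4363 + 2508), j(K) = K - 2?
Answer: -35567314/2645 ≈ -13447.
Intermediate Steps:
j(K) = -2 + K
H = -13447 (H = -15302 - 1*(-1855) = -15302 + 1855 = -13447)
U = 1/2645 (U = 1/((-24*(-107) - 36) + (-2 + 115)) = 1/((2568 - 36) + 113) = 1/(2532 + 113) = 1/2645 ≈ 0.00037807)
U + H = 1/2645 - 13447 = -35567314/2645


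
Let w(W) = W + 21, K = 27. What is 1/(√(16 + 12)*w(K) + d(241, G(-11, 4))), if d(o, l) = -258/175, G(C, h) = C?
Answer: 7525/329268906 + 245000*√7/164634453 ≈ 0.0039601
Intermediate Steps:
d(o, l) = -258/175 (d(o, l) = -258*1/175 = -258/175)
w(W) = 21 + W
1/(√(16 + 12)*w(K) + d(241, G(-11, 4))) = 1/(√(16 + 12)*(21 + 27) - 258/175) = 1/(√28*48 - 258/175) = 1/((2*√7)*48 - 258/175) = 1/(96*√7 - 258/175) = 1/(-258/175 + 96*√7)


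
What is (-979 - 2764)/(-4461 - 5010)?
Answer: 3743/9471 ≈ 0.39521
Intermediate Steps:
(-979 - 2764)/(-4461 - 5010) = -3743/(-9471) = -3743*(-1/9471) = 3743/9471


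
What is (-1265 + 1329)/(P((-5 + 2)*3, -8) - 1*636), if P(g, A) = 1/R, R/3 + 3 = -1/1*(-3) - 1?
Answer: -192/1909 ≈ -0.10058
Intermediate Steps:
R = -3 (R = -9 + 3*(-1/1*(-3) - 1) = -9 + 3*(-1*1*(-3) - 1) = -9 + 3*(-1*(-3) - 1) = -9 + 3*(3 - 1) = -9 + 3*2 = -9 + 6 = -3)
P(g, A) = -⅓ (P(g, A) = 1/(-3) = -⅓)
(-1265 + 1329)/(P((-5 + 2)*3, -8) - 1*636) = (-1265 + 1329)/(-⅓ - 1*636) = 64/(-⅓ - 636) = 64/(-1909/3) = -3/1909*64 = -192/1909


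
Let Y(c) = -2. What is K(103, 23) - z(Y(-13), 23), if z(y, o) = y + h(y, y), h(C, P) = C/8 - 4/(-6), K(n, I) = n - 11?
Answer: 1123/12 ≈ 93.583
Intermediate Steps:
K(n, I) = -11 + n
h(C, P) = ⅔ + C/8 (h(C, P) = C*(⅛) - 4*(-⅙) = C/8 + ⅔ = ⅔ + C/8)
z(y, o) = ⅔ + 9*y/8 (z(y, o) = y + (⅔ + y/8) = ⅔ + 9*y/8)
K(103, 23) - z(Y(-13), 23) = (-11 + 103) - (⅔ + (9/8)*(-2)) = 92 - (⅔ - 9/4) = 92 - 1*(-19/12) = 92 + 19/12 = 1123/12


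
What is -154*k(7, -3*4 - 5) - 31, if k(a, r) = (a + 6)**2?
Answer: -26057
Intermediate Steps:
k(a, r) = (6 + a)**2
-154*k(7, -3*4 - 5) - 31 = -154*(6 + 7)**2 - 31 = -154*13**2 - 31 = -154*169 - 31 = -26026 - 31 = -26057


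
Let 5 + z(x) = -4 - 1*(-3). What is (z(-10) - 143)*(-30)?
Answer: 4470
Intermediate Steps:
z(x) = -6 (z(x) = -5 + (-4 - 1*(-3)) = -5 + (-4 + 3) = -5 - 1 = -6)
(z(-10) - 143)*(-30) = (-6 - 143)*(-30) = -149*(-30) = 4470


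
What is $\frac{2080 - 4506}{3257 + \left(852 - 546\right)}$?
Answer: $- \frac{2426}{3563} \approx -0.68089$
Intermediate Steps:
$\frac{2080 - 4506}{3257 + \left(852 - 546\right)} = - \frac{2426}{3257 + \left(852 - 546\right)} = - \frac{2426}{3257 + 306} = - \frac{2426}{3563}$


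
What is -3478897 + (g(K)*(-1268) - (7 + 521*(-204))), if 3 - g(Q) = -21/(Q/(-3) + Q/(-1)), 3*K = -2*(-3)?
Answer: -6732877/2 ≈ -3.3664e+6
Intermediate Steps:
K = 2 (K = (-2*(-3))/3 = (1/3)*6 = 2)
g(Q) = 3 - 63/(4*Q) (g(Q) = 3 - (-21)/(Q/(-3) + Q/(-1)) = 3 - (-21)/(Q*(-1/3) + Q*(-1)) = 3 - (-21)/(-Q/3 - Q) = 3 - (-21)/((-4*Q/3)) = 3 - (-21)*(-3/(4*Q)) = 3 - 63/(4*Q))
-3478897 + (g(K)*(-1268) - (7 + 521*(-204))) = -3478897 + ((3 - 63/4/2)*(-1268) - (7 + 521*(-204))) = -3478897 + ((3 - 63/4*1/2)*(-1268) - (7 - 106284)) = -3478897 + ((3 - 63/8)*(-1268) - 1*(-106277)) = -3478897 + (-39/8*(-1268) + 106277) = -3478897 + (12363/2 + 106277) = -3478897 + 224917/2 = -6732877/2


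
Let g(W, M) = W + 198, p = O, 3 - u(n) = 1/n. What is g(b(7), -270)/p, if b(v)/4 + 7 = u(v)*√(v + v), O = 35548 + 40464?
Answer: 85/38006 + 20*√14/133021 ≈ 0.0027991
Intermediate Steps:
O = 76012
u(n) = 3 - 1/n
p = 76012
b(v) = -28 + 4*√2*√v*(3 - 1/v) (b(v) = -28 + 4*((3 - 1/v)*√(v + v)) = -28 + 4*((3 - 1/v)*√(2*v)) = -28 + 4*((3 - 1/v)*(√2*√v)) = -28 + 4*(√2*√v*(3 - 1/v)) = -28 + 4*√2*√v*(3 - 1/v))
g(W, M) = 198 + W
g(b(7), -270)/p = (198 + 4*(-7*√7 + √2*(-1 + 3*7))/√7)/76012 = (198 + 4*(√7/7)*(-7*√7 + √2*(-1 + 21)))*(1/76012) = (198 + 4*(√7/7)*(-7*√7 + √2*20))*(1/76012) = (198 + 4*(√7/7)*(-7*√7 + 20*√2))*(1/76012) = (198 + 4*√7*(-7*√7 + 20*√2)/7)*(1/76012) = 99/38006 + √7*(-7*√7 + 20*√2)/133021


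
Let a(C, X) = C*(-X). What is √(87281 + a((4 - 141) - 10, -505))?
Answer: √13046 ≈ 114.22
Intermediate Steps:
a(C, X) = -C*X
√(87281 + a((4 - 141) - 10, -505)) = √(87281 - 1*((4 - 141) - 10)*(-505)) = √(87281 - 1*(-137 - 10)*(-505)) = √(87281 - 1*(-147)*(-505)) = √(87281 - 74235) = √13046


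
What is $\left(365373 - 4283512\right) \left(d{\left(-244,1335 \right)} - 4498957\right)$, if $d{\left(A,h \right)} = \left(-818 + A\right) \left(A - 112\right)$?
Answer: $16146200233015$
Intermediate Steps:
$d{\left(A,h \right)} = \left(-818 + A\right) \left(-112 + A\right)$
$\left(365373 - 4283512\right) \left(d{\left(-244,1335 \right)} - 4498957\right) = \left(365373 - 4283512\right) \left(\left(91616 + \left(-244\right)^{2} - -226920\right) - 4498957\right) = - 3918139 \left(\left(91616 + 59536 + 226920\right) - 4498957\right) = - 3918139 \left(378072 - 4498957\right) = \left(-3918139\right) \left(-4120885\right) = 16146200233015$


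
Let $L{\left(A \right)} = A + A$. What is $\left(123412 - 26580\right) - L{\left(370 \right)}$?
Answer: $96092$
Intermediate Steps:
$L{\left(A \right)} = 2 A$
$\left(123412 - 26580\right) - L{\left(370 \right)} = \left(123412 - 26580\right) - 2 \cdot 370 = \left(123412 - 26580\right) - 740 = 96832 - 740 = 96092$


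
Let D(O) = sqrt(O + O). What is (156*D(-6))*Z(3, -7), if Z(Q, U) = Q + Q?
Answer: 1872*I*sqrt(3) ≈ 3242.4*I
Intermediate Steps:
Z(Q, U) = 2*Q
D(O) = sqrt(2)*sqrt(O) (D(O) = sqrt(2*O) = sqrt(2)*sqrt(O))
(156*D(-6))*Z(3, -7) = (156*(sqrt(2)*sqrt(-6)))*(2*3) = (156*(sqrt(2)*(I*sqrt(6))))*6 = (156*(2*I*sqrt(3)))*6 = (312*I*sqrt(3))*6 = 1872*I*sqrt(3)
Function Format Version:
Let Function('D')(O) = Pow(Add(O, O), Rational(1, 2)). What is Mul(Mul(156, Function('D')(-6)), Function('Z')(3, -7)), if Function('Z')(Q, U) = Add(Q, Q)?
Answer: Mul(1872, I, Pow(3, Rational(1, 2))) ≈ Mul(3242.4, I)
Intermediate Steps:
Function('Z')(Q, U) = Mul(2, Q)
Function('D')(O) = Mul(Pow(2, Rational(1, 2)), Pow(O, Rational(1, 2))) (Function('D')(O) = Pow(Mul(2, O), Rational(1, 2)) = Mul(Pow(2, Rational(1, 2)), Pow(O, Rational(1, 2))))
Mul(Mul(156, Function('D')(-6)), Function('Z')(3, -7)) = Mul(Mul(156, Mul(Pow(2, Rational(1, 2)), Pow(-6, Rational(1, 2)))), Mul(2, 3)) = Mul(Mul(156, Mul(Pow(2, Rational(1, 2)), Mul(I, Pow(6, Rational(1, 2))))), 6) = Mul(Mul(156, Mul(2, I, Pow(3, Rational(1, 2)))), 6) = Mul(Mul(312, I, Pow(3, Rational(1, 2))), 6) = Mul(1872, I, Pow(3, Rational(1, 2)))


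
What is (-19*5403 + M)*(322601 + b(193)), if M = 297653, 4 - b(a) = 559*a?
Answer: 41869151128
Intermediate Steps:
b(a) = 4 - 559*a
(-19*5403 + M)*(322601 + b(193)) = (-19*5403 + 297653)*(322601 + (4 - 559*193)) = (-102657 + 297653)*(322601 + (4 - 107887)) = 194996*(322601 - 107883) = 194996*214718 = 41869151128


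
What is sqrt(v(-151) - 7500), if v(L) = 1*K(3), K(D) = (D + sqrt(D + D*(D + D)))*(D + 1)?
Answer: 2*sqrt(-1872 + sqrt(21)) ≈ 86.427*I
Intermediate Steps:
K(D) = (1 + D)*(D + sqrt(D + 2*D**2)) (K(D) = (D + sqrt(D + D*(2*D)))*(1 + D) = (D + sqrt(D + 2*D**2))*(1 + D) = (1 + D)*(D + sqrt(D + 2*D**2)))
v(L) = 12 + 4*sqrt(21) (v(L) = 1*(3 + 3**2 + sqrt(3*(1 + 2*3)) + 3*sqrt(3*(1 + 2*3))) = 1*(3 + 9 + sqrt(3*(1 + 6)) + 3*sqrt(3*(1 + 6))) = 1*(3 + 9 + sqrt(3*7) + 3*sqrt(3*7)) = 1*(3 + 9 + sqrt(21) + 3*sqrt(21)) = 1*(12 + 4*sqrt(21)) = 12 + 4*sqrt(21))
sqrt(v(-151) - 7500) = sqrt((12 + 4*sqrt(21)) - 7500) = sqrt(-7488 + 4*sqrt(21))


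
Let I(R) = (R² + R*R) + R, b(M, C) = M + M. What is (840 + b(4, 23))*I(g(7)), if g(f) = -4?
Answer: 23744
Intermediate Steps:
b(M, C) = 2*M
I(R) = R + 2*R² (I(R) = (R² + R²) + R = 2*R² + R = R + 2*R²)
(840 + b(4, 23))*I(g(7)) = (840 + 2*4)*(-4*(1 + 2*(-4))) = (840 + 8)*(-4*(1 - 8)) = 848*(-4*(-7)) = 848*28 = 23744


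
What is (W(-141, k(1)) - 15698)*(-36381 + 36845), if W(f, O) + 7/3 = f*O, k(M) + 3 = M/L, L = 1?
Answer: -21462320/3 ≈ -7.1541e+6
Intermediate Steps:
k(M) = -3 + M (k(M) = -3 + M/1 = -3 + M*1 = -3 + M)
W(f, O) = -7/3 + O*f (W(f, O) = -7/3 + f*O = -7/3 + O*f)
(W(-141, k(1)) - 15698)*(-36381 + 36845) = ((-7/3 + (-3 + 1)*(-141)) - 15698)*(-36381 + 36845) = ((-7/3 - 2*(-141)) - 15698)*464 = ((-7/3 + 282) - 15698)*464 = (839/3 - 15698)*464 = -46255/3*464 = -21462320/3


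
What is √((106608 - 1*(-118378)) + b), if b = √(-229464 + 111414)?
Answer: √(224986 + 5*I*√4722) ≈ 474.33 + 0.362*I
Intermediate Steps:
b = 5*I*√4722 (b = √(-118050) = 5*I*√4722 ≈ 343.58*I)
√((106608 - 1*(-118378)) + b) = √((106608 - 1*(-118378)) + 5*I*√4722) = √((106608 + 118378) + 5*I*√4722) = √(224986 + 5*I*√4722)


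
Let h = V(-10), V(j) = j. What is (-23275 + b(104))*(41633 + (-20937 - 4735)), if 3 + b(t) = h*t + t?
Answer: -386479654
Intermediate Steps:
h = -10
b(t) = -3 - 9*t (b(t) = -3 + (-10*t + t) = -3 - 9*t)
(-23275 + b(104))*(41633 + (-20937 - 4735)) = (-23275 + (-3 - 9*104))*(41633 + (-20937 - 4735)) = (-23275 + (-3 - 936))*(41633 - 25672) = (-23275 - 939)*15961 = -24214*15961 = -386479654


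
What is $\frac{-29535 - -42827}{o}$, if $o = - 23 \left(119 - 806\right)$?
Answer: $\frac{13292}{15801} \approx 0.84121$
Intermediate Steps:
$o = 15801$ ($o = - 23 \left(119 - 806\right) = \left(-23\right) \left(-687\right) = 15801$)
$\frac{-29535 - -42827}{o} = \frac{-29535 - -42827}{15801} = \left(-29535 + 42827\right) \frac{1}{15801} = 13292 \cdot \frac{1}{15801} = \frac{13292}{15801}$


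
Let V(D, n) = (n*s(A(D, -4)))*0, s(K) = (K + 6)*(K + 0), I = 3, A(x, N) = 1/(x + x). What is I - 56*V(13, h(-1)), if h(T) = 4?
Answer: 3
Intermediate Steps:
A(x, N) = 1/(2*x)
s(K) = K*(6 + K) (s(K) = (6 + K)*K = K*(6 + K))
V(D, n) = 0 (V(D, n) = (n*((1/(2*D))*(6 + 1/(2*D))))*0 = (n*((6 + 1/(2*D))/(2*D)))*0 = (n*(6 + 1/(2*D))/(2*D))*0 = 0)
I - 56*V(13, h(-1)) = 3 - 56*0 = 3 + 0 = 3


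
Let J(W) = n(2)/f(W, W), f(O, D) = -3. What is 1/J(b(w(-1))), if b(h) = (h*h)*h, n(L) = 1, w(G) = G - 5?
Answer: -3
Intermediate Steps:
w(G) = -5 + G
b(h) = h³ (b(h) = h²*h = h³)
J(W) = -⅓ (J(W) = 1/(-3) = 1*(-⅓) = -⅓)
1/J(b(w(-1))) = 1/(-⅓) = -3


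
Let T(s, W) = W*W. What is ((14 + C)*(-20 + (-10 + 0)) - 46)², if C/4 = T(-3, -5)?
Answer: 12013156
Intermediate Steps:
T(s, W) = W²
C = 100 (C = 4*(-5)² = 4*25 = 100)
((14 + C)*(-20 + (-10 + 0)) - 46)² = ((14 + 100)*(-20 + (-10 + 0)) - 46)² = (114*(-20 - 10) - 46)² = (114*(-30) - 46)² = (-3420 - 46)² = (-3466)² = 12013156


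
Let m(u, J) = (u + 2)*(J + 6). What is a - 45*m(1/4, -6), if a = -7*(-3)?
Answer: 21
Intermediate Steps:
a = 21
m(u, J) = (2 + u)*(6 + J)
a - 45*m(1/4, -6) = 21 - 45*(12 + 2*(-6) + 6/4 - 6/4) = 21 - 45*(12 - 12 + 6*(¼) - 6*¼) = 21 - 45*(12 - 12 + 3/2 - 3/2) = 21 - 45*0 = 21 + 0 = 21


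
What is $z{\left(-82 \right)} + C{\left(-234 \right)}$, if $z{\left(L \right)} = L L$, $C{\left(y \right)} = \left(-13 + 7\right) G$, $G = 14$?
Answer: $6640$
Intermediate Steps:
$C{\left(y \right)} = -84$ ($C{\left(y \right)} = \left(-13 + 7\right) 14 = \left(-6\right) 14 = -84$)
$z{\left(L \right)} = L^{2}$
$z{\left(-82 \right)} + C{\left(-234 \right)} = \left(-82\right)^{2} - 84 = 6724 - 84 = 6640$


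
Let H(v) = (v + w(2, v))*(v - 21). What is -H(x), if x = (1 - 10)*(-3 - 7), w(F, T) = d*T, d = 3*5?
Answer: -99360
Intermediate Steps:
d = 15
w(F, T) = 15*T
x = 90 (x = -9*(-10) = 90)
H(v) = 16*v*(-21 + v) (H(v) = (v + 15*v)*(v - 21) = (16*v)*(-21 + v) = 16*v*(-21 + v))
-H(x) = -16*90*(-21 + 90) = -16*90*69 = -1*99360 = -99360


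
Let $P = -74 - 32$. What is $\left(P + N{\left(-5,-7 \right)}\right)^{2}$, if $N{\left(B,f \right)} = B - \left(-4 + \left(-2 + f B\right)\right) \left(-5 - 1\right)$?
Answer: $3969$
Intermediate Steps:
$P = -106$
$N{\left(B,f \right)} = -36 + B + 6 B f$ ($N{\left(B,f \right)} = B - \left(-4 + \left(-2 + B f\right)\right) \left(-6\right) = B - \left(-6 + B f\right) \left(-6\right) = B - \left(36 - 6 B f\right) = B + \left(-36 + 6 B f\right) = -36 + B + 6 B f$)
$\left(P + N{\left(-5,-7 \right)}\right)^{2} = \left(-106 - \left(41 - 210\right)\right)^{2} = \left(-106 - -169\right)^{2} = \left(-106 + 169\right)^{2} = 63^{2} = 3969$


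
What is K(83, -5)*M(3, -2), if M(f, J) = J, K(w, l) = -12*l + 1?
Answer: -122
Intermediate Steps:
K(w, l) = 1 - 12*l
K(83, -5)*M(3, -2) = (1 - 12*(-5))*(-2) = (1 + 60)*(-2) = 61*(-2) = -122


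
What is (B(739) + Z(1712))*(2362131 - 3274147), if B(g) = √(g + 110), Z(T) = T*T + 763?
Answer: -2673763691312 - 912016*√849 ≈ -2.6738e+12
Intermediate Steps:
Z(T) = 763 + T² (Z(T) = T² + 763 = 763 + T²)
B(g) = √(110 + g)
(B(739) + Z(1712))*(2362131 - 3274147) = (√(110 + 739) + (763 + 1712²))*(2362131 - 3274147) = (√849 + (763 + 2930944))*(-912016) = (√849 + 2931707)*(-912016) = (2931707 + √849)*(-912016) = -2673763691312 - 912016*√849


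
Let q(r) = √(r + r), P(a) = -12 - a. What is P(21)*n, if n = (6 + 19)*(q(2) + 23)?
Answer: -20625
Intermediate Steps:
q(r) = √2*√r (q(r) = √(2*r) = √2*√r)
n = 625 (n = (6 + 19)*(√2*√2 + 23) = 25*(2 + 23) = 25*25 = 625)
P(21)*n = (-12 - 1*21)*625 = (-12 - 21)*625 = -33*625 = -20625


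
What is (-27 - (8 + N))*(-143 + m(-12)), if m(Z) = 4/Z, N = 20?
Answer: 23650/3 ≈ 7883.3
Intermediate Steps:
(-27 - (8 + N))*(-143 + m(-12)) = (-27 - (8 + 20))*(-143 + 4/(-12)) = (-27 - 1*28)*(-143 + 4*(-1/12)) = (-27 - 28)*(-143 - 1/3) = -55*(-430/3) = 23650/3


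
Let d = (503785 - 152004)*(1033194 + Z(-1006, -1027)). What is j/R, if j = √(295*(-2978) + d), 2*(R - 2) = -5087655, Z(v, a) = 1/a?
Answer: -2*√383348785457999829/5225017577 ≈ -0.23699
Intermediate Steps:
R = -5087651/2 (R = 2 + (½)*(-5087655) = 2 - 5087655/2 = -5087651/2 ≈ -2.5438e+6)
d = 373271384662097/1027 (d = (503785 - 152004)*(1033194 + 1/(-1027)) = 351781*(1033194 - 1/1027) = 351781*(1061090237/1027) = 373271384662097/1027 ≈ 3.6346e+11)
j = √383348785457999829/1027 (j = √(295*(-2978) + 373271384662097/1027) = √(-878510 + 373271384662097/1027) = √(373270482432327/1027) = √383348785457999829/1027 ≈ 6.0287e+5)
j/R = (√383348785457999829/1027)/(-5087651/2) = (√383348785457999829/1027)*(-2/5087651) = -2*√383348785457999829/5225017577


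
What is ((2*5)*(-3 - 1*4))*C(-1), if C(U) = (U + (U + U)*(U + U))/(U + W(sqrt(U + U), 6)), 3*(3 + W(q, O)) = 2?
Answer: 63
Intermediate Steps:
W(q, O) = -7/3 (W(q, O) = -3 + (1/3)*2 = -3 + 2/3 = -7/3)
C(U) = (U + 4*U**2)/(-7/3 + U) (C(U) = (U + (U + U)*(U + U))/(U - 7/3) = (U + (2*U)*(2*U))/(-7/3 + U) = (U + 4*U**2)/(-7/3 + U))
((2*5)*(-3 - 1*4))*C(-1) = ((2*5)*(-3 - 1*4))*(3*(-1)*(1 + 4*(-1))/(-7 + 3*(-1))) = (10*(-3 - 4))*(3*(-1)*(1 - 4)/(-7 - 3)) = (10*(-7))*(3*(-1)*(-3)/(-10)) = -210*(-1)*(-1)*(-3)/10 = -70*(-9/10) = 63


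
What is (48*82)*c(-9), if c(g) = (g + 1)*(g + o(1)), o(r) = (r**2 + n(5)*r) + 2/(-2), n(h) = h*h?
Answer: -503808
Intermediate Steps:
n(h) = h**2
o(r) = -1 + r**2 + 25*r (o(r) = (r**2 + 5**2*r) + 2/(-2) = (r**2 + 25*r) + 2*(-1/2) = (r**2 + 25*r) - 1 = -1 + r**2 + 25*r)
c(g) = (1 + g)*(25 + g) (c(g) = (g + 1)*(g + (-1 + 1**2 + 25*1)) = (1 + g)*(g + (-1 + 1 + 25)) = (1 + g)*(g + 25) = (1 + g)*(25 + g))
(48*82)*c(-9) = (48*82)*(25 + (-9)**2 + 26*(-9)) = 3936*(25 + 81 - 234) = 3936*(-128) = -503808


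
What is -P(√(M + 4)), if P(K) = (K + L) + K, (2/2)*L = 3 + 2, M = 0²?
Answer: -9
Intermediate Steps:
M = 0
L = 5 (L = 3 + 2 = 5)
P(K) = 5 + 2*K (P(K) = (K + 5) + K = (5 + K) + K = 5 + 2*K)
-P(√(M + 4)) = -(5 + 2*√(0 + 4)) = -(5 + 2*√4) = -(5 + 2*2) = -(5 + 4) = -1*9 = -9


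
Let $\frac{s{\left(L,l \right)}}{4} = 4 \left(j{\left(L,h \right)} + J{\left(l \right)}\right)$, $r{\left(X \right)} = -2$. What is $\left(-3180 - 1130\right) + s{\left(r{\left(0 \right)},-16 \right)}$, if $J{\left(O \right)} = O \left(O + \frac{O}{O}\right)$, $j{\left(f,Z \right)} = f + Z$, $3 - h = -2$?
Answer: $-422$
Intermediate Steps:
$h = 5$ ($h = 3 - -2 = 3 + 2 = 5$)
$j{\left(f,Z \right)} = Z + f$
$J{\left(O \right)} = O \left(1 + O\right)$ ($J{\left(O \right)} = O \left(O + 1\right) = O \left(1 + O\right)$)
$s{\left(L,l \right)} = 80 + 16 L + 16 l \left(1 + l\right)$ ($s{\left(L,l \right)} = 4 \cdot 4 \left(\left(5 + L\right) + l \left(1 + l\right)\right) = 4 \cdot 4 \left(5 + L + l \left(1 + l\right)\right) = 4 \left(20 + 4 L + 4 l \left(1 + l\right)\right) = 80 + 16 L + 16 l \left(1 + l\right)$)
$\left(-3180 - 1130\right) + s{\left(r{\left(0 \right)},-16 \right)} = \left(-3180 - 1130\right) + \left(80 + 16 \left(-2\right) + 16 \left(-16\right) \left(1 - 16\right)\right) = -4310 + \left(80 - 32 + 16 \left(-16\right) \left(-15\right)\right) = -4310 + \left(80 - 32 + 3840\right) = -4310 + 3888 = -422$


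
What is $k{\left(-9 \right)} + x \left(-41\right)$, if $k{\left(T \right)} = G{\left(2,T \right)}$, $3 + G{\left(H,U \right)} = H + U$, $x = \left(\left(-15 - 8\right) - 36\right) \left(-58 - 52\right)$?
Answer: $-266100$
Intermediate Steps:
$x = 6490$ ($x = \left(\left(-15 - 8\right) - 36\right) \left(-110\right) = \left(-23 - 36\right) \left(-110\right) = \left(-59\right) \left(-110\right) = 6490$)
$G{\left(H,U \right)} = -3 + H + U$ ($G{\left(H,U \right)} = -3 + \left(H + U\right) = -3 + H + U$)
$k{\left(T \right)} = -1 + T$ ($k{\left(T \right)} = -3 + 2 + T = -1 + T$)
$k{\left(-9 \right)} + x \left(-41\right) = \left(-1 - 9\right) + 6490 \left(-41\right) = -10 - 266090 = -266100$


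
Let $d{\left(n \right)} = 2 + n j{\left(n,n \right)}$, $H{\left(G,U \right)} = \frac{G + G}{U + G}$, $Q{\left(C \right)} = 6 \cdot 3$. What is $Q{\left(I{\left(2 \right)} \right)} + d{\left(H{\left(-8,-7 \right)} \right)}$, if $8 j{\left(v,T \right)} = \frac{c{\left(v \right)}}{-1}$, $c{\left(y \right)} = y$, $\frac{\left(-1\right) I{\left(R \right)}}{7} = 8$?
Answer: $\frac{4468}{225} \approx 19.858$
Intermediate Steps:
$I{\left(R \right)} = -56$ ($I{\left(R \right)} = \left(-7\right) 8 = -56$)
$Q{\left(C \right)} = 18$
$H{\left(G,U \right)} = \frac{2 G}{G + U}$
$j{\left(v,T \right)} = - \frac{v}{8}$ ($j{\left(v,T \right)} = \frac{v \frac{1}{-1}}{8} = \frac{v \left(-1\right)}{8} = \frac{\left(-1\right) v}{8} = - \frac{v}{8}$)
$d{\left(n \right)} = 2 - \frac{n^{2}}{8}$ ($d{\left(n \right)} = 2 + n \left(- \frac{n}{8}\right) = 2 - \frac{n^{2}}{8}$)
$Q{\left(I{\left(2 \right)} \right)} + d{\left(H{\left(-8,-7 \right)} \right)} = 18 + \left(2 - \frac{\left(2 \left(-8\right) \frac{1}{-8 - 7}\right)^{2}}{8}\right) = 18 + \left(2 - \frac{\left(2 \left(-8\right) \frac{1}{-15}\right)^{2}}{8}\right) = 18 + \left(2 - \frac{\left(2 \left(-8\right) \left(- \frac{1}{15}\right)\right)^{2}}{8}\right) = 18 + \left(2 - \frac{\left(\frac{16}{15}\right)^{2}}{8}\right) = 18 + \left(2 - \frac{32}{225}\right) = 18 + \frac{418}{225} = \frac{4468}{225}$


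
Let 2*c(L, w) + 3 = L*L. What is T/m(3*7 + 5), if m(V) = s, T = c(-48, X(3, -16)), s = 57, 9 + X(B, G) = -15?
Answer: 767/38 ≈ 20.184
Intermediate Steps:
X(B, G) = -24 (X(B, G) = -9 - 15 = -24)
c(L, w) = -3/2 + L**2/2 (c(L, w) = -3/2 + (L*L)/2 = -3/2 + L**2/2)
T = 2301/2 (T = -3/2 + (1/2)*(-48)**2 = -3/2 + (1/2)*2304 = -3/2 + 1152 = 2301/2 ≈ 1150.5)
m(V) = 57
T/m(3*7 + 5) = (2301/2)/57 = (2301/2)*(1/57) = 767/38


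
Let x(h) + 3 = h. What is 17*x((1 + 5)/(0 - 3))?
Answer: -85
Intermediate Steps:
x(h) = -3 + h
17*x((1 + 5)/(0 - 3)) = 17*(-3 + (1 + 5)/(0 - 3)) = 17*(-3 + 6/(-3)) = 17*(-3 + 6*(-1/3)) = 17*(-3 - 2) = 17*(-5) = -85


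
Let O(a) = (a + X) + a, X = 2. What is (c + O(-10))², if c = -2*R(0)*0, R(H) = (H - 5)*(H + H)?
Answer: 324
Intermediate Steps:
R(H) = 2*H*(-5 + H) (R(H) = (-5 + H)*(2*H) = 2*H*(-5 + H))
O(a) = 2 + 2*a (O(a) = (a + 2) + a = (2 + a) + a = 2 + 2*a)
c = 0 (c = -4*0*(-5 + 0)*0 = -4*0*(-5)*0 = -2*0*0 = 0*0 = 0)
(c + O(-10))² = (0 + (2 + 2*(-10)))² = (0 + (2 - 20))² = (0 - 18)² = (-18)² = 324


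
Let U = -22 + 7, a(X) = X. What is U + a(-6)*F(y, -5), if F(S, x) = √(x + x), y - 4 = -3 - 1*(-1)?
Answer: -15 - 6*I*√10 ≈ -15.0 - 18.974*I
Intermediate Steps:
y = 2 (y = 4 + (-3 - 1*(-1)) = 4 + (-3 + 1) = 4 - 2 = 2)
F(S, x) = √2*√x (F(S, x) = √(2*x) = √2*√x)
U = -15
U + a(-6)*F(y, -5) = -15 - 6*√2*√(-5) = -15 - 6*√2*I*√5 = -15 - 6*I*√10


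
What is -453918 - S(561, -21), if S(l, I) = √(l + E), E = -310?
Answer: -453918 - √251 ≈ -4.5393e+5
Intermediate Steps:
S(l, I) = √(-310 + l) (S(l, I) = √(l - 310) = √(-310 + l))
-453918 - S(561, -21) = -453918 - √(-310 + 561) = -453918 - √251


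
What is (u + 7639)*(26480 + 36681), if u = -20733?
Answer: -827030134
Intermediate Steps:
(u + 7639)*(26480 + 36681) = (-20733 + 7639)*(26480 + 36681) = -13094*63161 = -827030134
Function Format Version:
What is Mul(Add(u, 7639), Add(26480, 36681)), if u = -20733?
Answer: -827030134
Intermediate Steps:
Mul(Add(u, 7639), Add(26480, 36681)) = Mul(Add(-20733, 7639), Add(26480, 36681)) = Mul(-13094, 63161) = -827030134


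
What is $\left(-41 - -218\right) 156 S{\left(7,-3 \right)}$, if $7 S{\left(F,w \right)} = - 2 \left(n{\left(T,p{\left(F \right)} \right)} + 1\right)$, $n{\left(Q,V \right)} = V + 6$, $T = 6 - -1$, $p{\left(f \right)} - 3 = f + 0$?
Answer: $- \frac{938808}{7} \approx -1.3412 \cdot 10^{5}$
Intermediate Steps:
$p{\left(f \right)} = 3 + f$ ($p{\left(f \right)} = 3 + \left(f + 0\right) = 3 + f$)
$T = 7$ ($T = 6 + 1 = 7$)
$n{\left(Q,V \right)} = 6 + V$
$S{\left(F,w \right)} = - \frac{20}{7} - \frac{2 F}{7}$ ($S{\left(F,w \right)} = \frac{\left(-2\right) \left(\left(6 + \left(3 + F\right)\right) + 1\right)}{7} = \frac{\left(-2\right) \left(\left(9 + F\right) + 1\right)}{7} = \frac{\left(-2\right) \left(10 + F\right)}{7} = \frac{-20 - 2 F}{7} = - \frac{20}{7} - \frac{2 F}{7}$)
$\left(-41 - -218\right) 156 S{\left(7,-3 \right)} = \left(-41 - -218\right) 156 \left(- \frac{20}{7} - 2\right) = \left(-41 + 218\right) 156 \left(- \frac{20}{7} - 2\right) = 177 \cdot 156 \left(- \frac{34}{7}\right) = 27612 \left(- \frac{34}{7}\right) = - \frac{938808}{7}$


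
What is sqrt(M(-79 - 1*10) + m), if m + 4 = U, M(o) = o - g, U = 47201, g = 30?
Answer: sqrt(47078) ≈ 216.97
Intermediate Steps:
M(o) = -30 + o (M(o) = o - 1*30 = o - 30 = -30 + o)
m = 47197 (m = -4 + 47201 = 47197)
sqrt(M(-79 - 1*10) + m) = sqrt((-30 + (-79 - 1*10)) + 47197) = sqrt((-30 + (-79 - 10)) + 47197) = sqrt((-30 - 89) + 47197) = sqrt(-119 + 47197) = sqrt(47078)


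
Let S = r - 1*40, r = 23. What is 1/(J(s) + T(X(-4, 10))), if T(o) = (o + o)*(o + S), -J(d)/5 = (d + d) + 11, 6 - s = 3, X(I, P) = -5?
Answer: 1/135 ≈ 0.0074074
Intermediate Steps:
s = 3 (s = 6 - 1*3 = 6 - 3 = 3)
J(d) = -55 - 10*d (J(d) = -5*((d + d) + 11) = -5*(2*d + 11) = -5*(11 + 2*d) = -55 - 10*d)
S = -17 (S = 23 - 1*40 = 23 - 40 = -17)
T(o) = 2*o*(-17 + o) (T(o) = (o + o)*(o - 17) = (2*o)*(-17 + o) = 2*o*(-17 + o))
1/(J(s) + T(X(-4, 10))) = 1/((-55 - 10*3) + 2*(-5)*(-17 - 5)) = 1/((-55 - 30) + 2*(-5)*(-22)) = 1/(-85 + 220) = 1/135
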